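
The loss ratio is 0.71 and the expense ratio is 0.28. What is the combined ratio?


Combined ratio = loss ratio + expense ratio
= 0.71 + 0.28
= 0.99


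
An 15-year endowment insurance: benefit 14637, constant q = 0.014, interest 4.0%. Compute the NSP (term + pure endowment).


Term component = 2089.3239
Pure endowment = 15_p_x * v^15 * benefit = 0.809382 * 0.555265 * 14637 = 6578.1793
NSP = 8667.5032


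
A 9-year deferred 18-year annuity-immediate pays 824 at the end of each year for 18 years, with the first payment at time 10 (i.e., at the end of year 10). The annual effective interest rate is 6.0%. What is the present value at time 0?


PV at time 9 of the 18-year annuity-immediate:
a_n = 824 * (1-(1+0.06)^(-18))/0.06 = 8921.9453
Discount back 9 years to time 0:
PV = 8921.9453 * (1+0.06)^(-9)
= 8921.9453 * 0.591898
= 5280.8857


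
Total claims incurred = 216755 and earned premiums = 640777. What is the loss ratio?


Loss ratio = claims / premiums
= 216755 / 640777
= 0.3383


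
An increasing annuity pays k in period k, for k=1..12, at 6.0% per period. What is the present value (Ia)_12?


(Ia)_n = sum_{k=1}^{n} k * v^k, v = 1/(1+i)
v = 0.943396
Sum computed term by term:
(Ia)_12 = 48.7207


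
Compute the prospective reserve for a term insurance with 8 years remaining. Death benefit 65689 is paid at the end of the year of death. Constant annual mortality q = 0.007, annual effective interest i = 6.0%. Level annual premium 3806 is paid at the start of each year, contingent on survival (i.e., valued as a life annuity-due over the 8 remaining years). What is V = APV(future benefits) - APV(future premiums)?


v = 1/(1+i) = 0.943396
APV(future benefits) per unit = sum_{k=0}^{7} k_p_x * q * v^(k+1) = 0.042509
APV(future benefits) = 65689 * 0.042509 = 2792.3874
Life annuity-due factor ä_{x:8} = sum_{k=0}^{7} k_p_x * v^k = 6.437109
APV(future premiums) = 3806 * 6.437109 = 24499.6361
V = 2792.3874 - 24499.6361
= -21707.2487


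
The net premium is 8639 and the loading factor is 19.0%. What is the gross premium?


Gross = net * (1 + loading)
= 8639 * (1 + 0.19)
= 8639 * 1.19
= 10280.41


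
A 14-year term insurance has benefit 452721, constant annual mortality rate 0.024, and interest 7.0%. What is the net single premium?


NSP = benefit * sum_{k=0}^{n-1} k_p_x * q * v^(k+1)
With constant q=0.024, v=0.934579
Sum = 0.184849
NSP = 452721 * 0.184849
= 83684.8215


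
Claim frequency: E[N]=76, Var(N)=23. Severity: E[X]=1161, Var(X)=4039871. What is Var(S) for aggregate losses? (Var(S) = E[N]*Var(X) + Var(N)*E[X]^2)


Var(S) = E[N]*Var(X) + Var(N)*E[X]^2
= 76*4039871 + 23*1161^2
= 307030196 + 31002183
= 3.3803e+08


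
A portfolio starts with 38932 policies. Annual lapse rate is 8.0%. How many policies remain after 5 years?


remaining = initial * (1 - lapse)^years
= 38932 * (1 - 0.08)^5
= 38932 * 0.659082
= 25659.3619


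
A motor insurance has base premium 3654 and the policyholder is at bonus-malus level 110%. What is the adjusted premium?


adjusted = base * BM_level / 100
= 3654 * 110 / 100
= 3654 * 1.1
= 4019.4


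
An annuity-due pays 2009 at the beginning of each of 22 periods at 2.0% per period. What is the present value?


PV_due = PMT * (1-(1+i)^(-n))/i * (1+i)
PV_immediate = 35475.0188
PV_due = 35475.0188 * 1.02
= 36184.5192


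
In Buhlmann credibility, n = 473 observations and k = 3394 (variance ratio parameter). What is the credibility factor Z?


Z = n / (n + k)
= 473 / (473 + 3394)
= 473 / 3867
= 0.1223


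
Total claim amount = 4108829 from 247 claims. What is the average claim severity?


severity = total / number
= 4108829 / 247
= 16634.9352


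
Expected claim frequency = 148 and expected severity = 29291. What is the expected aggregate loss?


E[S] = E[N] * E[X]
= 148 * 29291
= 4.3351e+06


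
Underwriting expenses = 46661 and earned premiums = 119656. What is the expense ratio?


Expense ratio = expenses / premiums
= 46661 / 119656
= 0.39


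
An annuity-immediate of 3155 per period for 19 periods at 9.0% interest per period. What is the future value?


FV = PMT * ((1+i)^n - 1) / i
= 3155 * ((1.09)^19 - 1) / 0.09
= 3155 * (5.141661 - 1) / 0.09
= 145188.2362


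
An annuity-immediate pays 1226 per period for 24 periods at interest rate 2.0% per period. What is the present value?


PV = PMT * (1 - (1+i)^(-n)) / i
= 1226 * (1 - (1+0.02)^(-24)) / 0.02
= 1226 * (1 - 0.621721) / 0.02
= 1226 * 18.913926
= 23188.4728


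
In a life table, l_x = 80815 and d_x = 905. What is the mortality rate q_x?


q_x = d_x / l_x
= 905 / 80815
= 0.0112


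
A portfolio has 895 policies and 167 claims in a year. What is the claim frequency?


frequency = claims / policies
= 167 / 895
= 0.1866


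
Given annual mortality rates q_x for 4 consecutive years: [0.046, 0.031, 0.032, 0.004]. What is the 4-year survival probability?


p_k = 1 - q_k for each year
Survival = product of (1 - q_k)
= 0.954 * 0.969 * 0.968 * 0.996
= 0.8913


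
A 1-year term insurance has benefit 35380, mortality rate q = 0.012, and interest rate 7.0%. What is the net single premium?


NSP = benefit * q * v
v = 1/(1+i) = 0.934579
NSP = 35380 * 0.012 * 0.934579
= 396.785


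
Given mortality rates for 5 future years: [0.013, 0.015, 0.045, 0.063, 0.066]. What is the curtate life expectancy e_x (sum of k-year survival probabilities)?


e_x = sum_{k=1}^{n} k_p_x
k_p_x values:
  1_p_x = 0.987
  2_p_x = 0.972195
  3_p_x = 0.928446
  4_p_x = 0.869954
  5_p_x = 0.812537
e_x = 4.5701


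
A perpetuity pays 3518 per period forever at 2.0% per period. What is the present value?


PV = PMT / i
= 3518 / 0.02
= 175900.0


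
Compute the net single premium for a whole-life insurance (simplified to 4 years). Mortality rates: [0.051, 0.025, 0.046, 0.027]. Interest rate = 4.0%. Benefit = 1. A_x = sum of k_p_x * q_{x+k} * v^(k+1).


v = 0.961538
Year 0: k_p_x=1.0, q=0.051, term=0.049038
Year 1: k_p_x=0.949, q=0.025, term=0.021935
Year 2: k_p_x=0.925275, q=0.046, term=0.037838
Year 3: k_p_x=0.882712, q=0.027, term=0.020373
A_x = 0.1292


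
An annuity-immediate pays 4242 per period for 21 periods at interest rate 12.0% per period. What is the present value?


PV = PMT * (1 - (1+i)^(-n)) / i
= 4242 * (1 - (1+0.12)^(-21)) / 0.12
= 4242 * (1 - 0.09256) / 0.12
= 4242 * 7.562003
= 32078.0177


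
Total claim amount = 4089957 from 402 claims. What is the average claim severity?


severity = total / number
= 4089957 / 402
= 10174.0224


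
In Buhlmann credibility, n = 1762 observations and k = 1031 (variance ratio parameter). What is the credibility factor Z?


Z = n / (n + k)
= 1762 / (1762 + 1031)
= 1762 / 2793
= 0.6309


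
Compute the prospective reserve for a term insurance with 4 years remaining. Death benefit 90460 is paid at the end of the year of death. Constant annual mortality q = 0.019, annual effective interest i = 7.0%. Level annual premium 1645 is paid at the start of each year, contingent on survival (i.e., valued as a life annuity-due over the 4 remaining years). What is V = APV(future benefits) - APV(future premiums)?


v = 1/(1+i) = 0.934579
APV(future benefits) per unit = sum_{k=0}^{3} k_p_x * q * v^(k+1) = 0.062647
APV(future benefits) = 90460 * 0.062647 = 5667.0763
Life annuity-due factor ä_{x:4} = sum_{k=0}^{3} k_p_x * v^k = 3.528033
APV(future premiums) = 1645 * 3.528033 = 5803.6145
V = 5667.0763 - 5803.6145
= -136.5382


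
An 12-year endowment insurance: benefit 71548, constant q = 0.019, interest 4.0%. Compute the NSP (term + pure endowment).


Term component = 11608.7527
Pure endowment = 12_p_x * v^12 * benefit = 0.79438 * 0.624597 * 71548 = 35499.768
NSP = 47108.5207


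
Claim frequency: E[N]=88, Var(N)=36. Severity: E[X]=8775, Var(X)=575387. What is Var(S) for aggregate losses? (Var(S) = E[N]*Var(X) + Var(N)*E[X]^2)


Var(S) = E[N]*Var(X) + Var(N)*E[X]^2
= 88*575387 + 36*8775^2
= 50634056 + 2772022500
= 2.8227e+09


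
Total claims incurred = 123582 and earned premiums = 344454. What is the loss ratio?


Loss ratio = claims / premiums
= 123582 / 344454
= 0.3588


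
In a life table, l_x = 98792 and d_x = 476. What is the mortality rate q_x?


q_x = d_x / l_x
= 476 / 98792
= 0.0048


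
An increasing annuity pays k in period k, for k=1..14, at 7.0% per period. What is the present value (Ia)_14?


(Ia)_n = sum_{k=1}^{n} k * v^k, v = 1/(1+i)
v = 0.934579
Sum computed term by term:
(Ia)_14 = 56.1173


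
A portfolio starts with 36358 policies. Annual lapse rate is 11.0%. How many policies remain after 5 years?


remaining = initial * (1 - lapse)^years
= 36358 * (1 - 0.11)^5
= 36358 * 0.558406
= 20302.5233


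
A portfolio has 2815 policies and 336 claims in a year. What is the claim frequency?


frequency = claims / policies
= 336 / 2815
= 0.1194


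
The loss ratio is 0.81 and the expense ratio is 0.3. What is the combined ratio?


Combined ratio = loss ratio + expense ratio
= 0.81 + 0.3
= 1.11


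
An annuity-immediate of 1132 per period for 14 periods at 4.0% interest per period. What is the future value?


FV = PMT * ((1+i)^n - 1) / i
= 1132 * ((1.04)^14 - 1) / 0.04
= 1132 * (1.731676 - 1) / 0.04
= 20706.4435


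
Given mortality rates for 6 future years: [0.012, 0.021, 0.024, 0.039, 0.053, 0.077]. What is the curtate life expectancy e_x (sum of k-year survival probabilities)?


e_x = sum_{k=1}^{n} k_p_x
k_p_x values:
  1_p_x = 0.988
  2_p_x = 0.967252
  3_p_x = 0.944038
  4_p_x = 0.90722
  5_p_x = 0.859138
  6_p_x = 0.792984
e_x = 5.4586


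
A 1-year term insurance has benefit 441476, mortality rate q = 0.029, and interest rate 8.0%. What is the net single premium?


NSP = benefit * q * v
v = 1/(1+i) = 0.925926
NSP = 441476 * 0.029 * 0.925926
= 11854.4481


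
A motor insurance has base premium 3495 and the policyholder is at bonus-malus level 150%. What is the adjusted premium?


adjusted = base * BM_level / 100
= 3495 * 150 / 100
= 3495 * 1.5
= 5242.5


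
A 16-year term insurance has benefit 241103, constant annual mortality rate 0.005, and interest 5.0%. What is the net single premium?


NSP = benefit * sum_{k=0}^{n-1} k_p_x * q * v^(k+1)
With constant q=0.005, v=0.952381
Sum = 0.052472
NSP = 241103 * 0.052472
= 12651.214


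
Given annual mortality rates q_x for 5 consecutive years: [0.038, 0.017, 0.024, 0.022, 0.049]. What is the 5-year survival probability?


p_k = 1 - q_k for each year
Survival = product of (1 - q_k)
= 0.962 * 0.983 * 0.976 * 0.978 * 0.951
= 0.8584


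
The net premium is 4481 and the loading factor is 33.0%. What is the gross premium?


Gross = net * (1 + loading)
= 4481 * (1 + 0.33)
= 4481 * 1.33
= 5959.73


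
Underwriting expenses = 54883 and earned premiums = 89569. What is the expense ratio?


Expense ratio = expenses / premiums
= 54883 / 89569
= 0.6127


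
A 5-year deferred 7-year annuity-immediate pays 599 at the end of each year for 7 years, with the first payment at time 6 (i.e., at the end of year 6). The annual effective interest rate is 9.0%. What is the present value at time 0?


PV at time 5 of the 7-year annuity-immediate:
a_n = 599 * (1-(1+0.09)^(-7))/0.09 = 3014.7387
Discount back 5 years to time 0:
PV = 3014.7387 * (1+0.09)^(-5)
= 3014.7387 * 0.649931
= 1959.3733


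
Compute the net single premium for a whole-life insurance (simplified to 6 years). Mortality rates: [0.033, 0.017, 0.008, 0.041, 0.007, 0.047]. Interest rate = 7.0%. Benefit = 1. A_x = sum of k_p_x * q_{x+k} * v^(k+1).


v = 0.934579
Year 0: k_p_x=1.0, q=0.033, term=0.030841
Year 1: k_p_x=0.967, q=0.017, term=0.014358
Year 2: k_p_x=0.950561, q=0.008, term=0.006208
Year 3: k_p_x=0.942957, q=0.041, term=0.029494
Year 4: k_p_x=0.904295, q=0.007, term=0.004513
Year 5: k_p_x=0.897965, q=0.047, term=0.028123
A_x = 0.1135


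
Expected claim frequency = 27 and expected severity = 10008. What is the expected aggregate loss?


E[S] = E[N] * E[X]
= 27 * 10008
= 270216


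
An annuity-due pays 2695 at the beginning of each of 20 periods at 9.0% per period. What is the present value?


PV_due = PMT * (1-(1+i)^(-n))/i * (1+i)
PV_immediate = 24601.4306
PV_due = 24601.4306 * 1.09
= 26815.5593


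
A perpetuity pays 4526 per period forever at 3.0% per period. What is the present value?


PV = PMT / i
= 4526 / 0.03
= 150866.6667


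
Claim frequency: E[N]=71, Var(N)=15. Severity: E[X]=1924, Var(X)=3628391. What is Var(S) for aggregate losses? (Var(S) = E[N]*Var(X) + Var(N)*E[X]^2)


Var(S) = E[N]*Var(X) + Var(N)*E[X]^2
= 71*3628391 + 15*1924^2
= 257615761 + 55526640
= 3.1314e+08


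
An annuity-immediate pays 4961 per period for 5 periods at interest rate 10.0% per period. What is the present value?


PV = PMT * (1 - (1+i)^(-n)) / i
= 4961 * (1 - (1+0.1)^(-5)) / 0.1
= 4961 * (1 - 0.620921) / 0.1
= 4961 * 3.790787
= 18806.0932


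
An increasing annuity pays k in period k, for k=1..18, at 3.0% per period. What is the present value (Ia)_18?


(Ia)_n = sum_{k=1}^{n} k * v^k, v = 1/(1+i)
v = 0.970874
Sum computed term by term:
(Ia)_18 = 119.7672


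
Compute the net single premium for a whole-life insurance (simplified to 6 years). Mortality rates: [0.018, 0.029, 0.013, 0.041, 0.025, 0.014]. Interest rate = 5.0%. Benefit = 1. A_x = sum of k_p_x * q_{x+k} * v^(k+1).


v = 0.952381
Year 0: k_p_x=1.0, q=0.018, term=0.017143
Year 1: k_p_x=0.982, q=0.029, term=0.02583
Year 2: k_p_x=0.953522, q=0.013, term=0.010708
Year 3: k_p_x=0.941126, q=0.041, term=0.031745
Year 4: k_p_x=0.90254, q=0.025, term=0.017679
Year 5: k_p_x=0.879977, q=0.014, term=0.009193
A_x = 0.1123


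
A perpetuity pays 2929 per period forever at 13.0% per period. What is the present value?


PV = PMT / i
= 2929 / 0.13
= 22530.7692


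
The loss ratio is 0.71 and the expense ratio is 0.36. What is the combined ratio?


Combined ratio = loss ratio + expense ratio
= 0.71 + 0.36
= 1.07


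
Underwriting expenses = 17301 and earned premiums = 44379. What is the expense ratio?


Expense ratio = expenses / premiums
= 17301 / 44379
= 0.3898


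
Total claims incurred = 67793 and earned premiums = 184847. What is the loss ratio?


Loss ratio = claims / premiums
= 67793 / 184847
= 0.3668


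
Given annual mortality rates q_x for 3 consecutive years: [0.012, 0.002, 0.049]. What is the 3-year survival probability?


p_k = 1 - q_k for each year
Survival = product of (1 - q_k)
= 0.988 * 0.998 * 0.951
= 0.9377


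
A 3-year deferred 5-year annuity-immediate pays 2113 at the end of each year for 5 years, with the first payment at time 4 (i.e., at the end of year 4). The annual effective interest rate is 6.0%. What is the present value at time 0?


PV at time 3 of the 5-year annuity-immediate:
a_n = 2113 * (1-(1+0.06)^(-5))/0.06 = 8900.7247
Discount back 3 years to time 0:
PV = 8900.7247 * (1+0.06)^(-3)
= 8900.7247 * 0.839619
= 7473.2201


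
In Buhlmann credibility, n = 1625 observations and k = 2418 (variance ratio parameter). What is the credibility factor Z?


Z = n / (n + k)
= 1625 / (1625 + 2418)
= 1625 / 4043
= 0.4019


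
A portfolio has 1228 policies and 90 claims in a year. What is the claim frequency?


frequency = claims / policies
= 90 / 1228
= 0.0733


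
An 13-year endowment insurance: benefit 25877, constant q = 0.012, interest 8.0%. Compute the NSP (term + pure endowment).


Term component = 2314.4479
Pure endowment = 13_p_x * v^13 * benefit = 0.854752 * 0.367698 * 25877 = 8132.8991
NSP = 10447.347


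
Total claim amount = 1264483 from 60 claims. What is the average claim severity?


severity = total / number
= 1264483 / 60
= 21074.7167


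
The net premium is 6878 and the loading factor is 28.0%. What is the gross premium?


Gross = net * (1 + loading)
= 6878 * (1 + 0.28)
= 6878 * 1.28
= 8803.84


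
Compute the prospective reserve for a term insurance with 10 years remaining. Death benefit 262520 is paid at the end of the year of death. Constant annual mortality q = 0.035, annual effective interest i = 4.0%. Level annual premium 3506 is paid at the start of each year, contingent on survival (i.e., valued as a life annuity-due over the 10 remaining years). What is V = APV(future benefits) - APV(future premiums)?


v = 1/(1+i) = 0.961538
APV(future benefits) per unit = sum_{k=0}^{9} k_p_x * q * v^(k+1) = 0.245893
APV(future benefits) = 262520 * 0.245893 = 64551.9303
Life annuity-due factor ä_{x:10} = sum_{k=0}^{9} k_p_x * v^k = 7.306546
APV(future premiums) = 3506 * 7.306546 = 25616.7509
V = 64551.9303 - 25616.7509
= 38935.1795


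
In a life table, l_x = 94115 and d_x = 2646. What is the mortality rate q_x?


q_x = d_x / l_x
= 2646 / 94115
= 0.0281


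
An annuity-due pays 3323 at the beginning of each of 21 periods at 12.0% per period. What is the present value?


PV_due = PMT * (1-(1+i)^(-n))/i * (1+i)
PV_immediate = 25128.5368
PV_due = 25128.5368 * 1.12
= 28143.9612


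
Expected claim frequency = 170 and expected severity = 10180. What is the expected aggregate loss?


E[S] = E[N] * E[X]
= 170 * 10180
= 1.7306e+06


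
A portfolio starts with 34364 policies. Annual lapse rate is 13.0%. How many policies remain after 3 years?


remaining = initial * (1 - lapse)^years
= 34364 * (1 - 0.13)^3
= 34364 * 0.658503
= 22628.7971


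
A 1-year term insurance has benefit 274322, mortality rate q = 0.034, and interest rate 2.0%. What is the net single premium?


NSP = benefit * q * v
v = 1/(1+i) = 0.980392
NSP = 274322 * 0.034 * 0.980392
= 9144.0667


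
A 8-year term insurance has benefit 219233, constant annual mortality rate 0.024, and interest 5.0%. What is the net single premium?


NSP = benefit * sum_{k=0}^{n-1} k_p_x * q * v^(k+1)
With constant q=0.024, v=0.952381
Sum = 0.14358
NSP = 219233 * 0.14358
= 31477.5652


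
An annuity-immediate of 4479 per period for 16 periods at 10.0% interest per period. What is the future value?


FV = PMT * ((1+i)^n - 1) / i
= 4479 * ((1.1)^16 - 1) / 0.1
= 4479 * (4.594973 - 1) / 0.1
= 161018.8401


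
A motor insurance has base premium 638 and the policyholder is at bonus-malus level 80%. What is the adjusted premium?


adjusted = base * BM_level / 100
= 638 * 80 / 100
= 638 * 0.8
= 510.4


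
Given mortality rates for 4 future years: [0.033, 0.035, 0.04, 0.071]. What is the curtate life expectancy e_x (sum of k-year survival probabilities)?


e_x = sum_{k=1}^{n} k_p_x
k_p_x values:
  1_p_x = 0.967
  2_p_x = 0.933155
  3_p_x = 0.895829
  4_p_x = 0.832225
e_x = 3.6282


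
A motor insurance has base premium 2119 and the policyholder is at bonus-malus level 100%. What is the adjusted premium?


adjusted = base * BM_level / 100
= 2119 * 100 / 100
= 2119 * 1.0
= 2119.0


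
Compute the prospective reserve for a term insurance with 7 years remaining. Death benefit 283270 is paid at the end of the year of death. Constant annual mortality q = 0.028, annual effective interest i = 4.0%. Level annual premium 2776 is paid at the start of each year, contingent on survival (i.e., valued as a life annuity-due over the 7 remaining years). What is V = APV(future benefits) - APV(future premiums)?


v = 1/(1+i) = 0.961538
APV(future benefits) per unit = sum_{k=0}^{6} k_p_x * q * v^(k+1) = 0.155269
APV(future benefits) = 283270 * 0.155269 = 43983.1334
Life annuity-due factor ä_{x:7} = sum_{k=0}^{6} k_p_x * v^k = 5.767145
APV(future premiums) = 2776 * 5.767145 = 16009.5953
V = 43983.1334 - 16009.5953
= 27973.5381


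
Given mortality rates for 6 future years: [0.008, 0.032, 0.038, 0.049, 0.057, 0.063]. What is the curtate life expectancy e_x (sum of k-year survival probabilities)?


e_x = sum_{k=1}^{n} k_p_x
k_p_x values:
  1_p_x = 0.992
  2_p_x = 0.960256
  3_p_x = 0.923766
  4_p_x = 0.878502
  5_p_x = 0.828427
  6_p_x = 0.776236
e_x = 5.3592


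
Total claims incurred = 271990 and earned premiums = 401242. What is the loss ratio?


Loss ratio = claims / premiums
= 271990 / 401242
= 0.6779


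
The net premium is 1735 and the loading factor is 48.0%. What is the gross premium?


Gross = net * (1 + loading)
= 1735 * (1 + 0.48)
= 1735 * 1.48
= 2567.8


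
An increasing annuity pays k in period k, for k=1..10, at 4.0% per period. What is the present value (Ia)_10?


(Ia)_n = sum_{k=1}^{n} k * v^k, v = 1/(1+i)
v = 0.961538
Sum computed term by term:
(Ia)_10 = 41.9922


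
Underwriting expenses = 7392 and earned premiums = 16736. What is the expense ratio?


Expense ratio = expenses / premiums
= 7392 / 16736
= 0.4417


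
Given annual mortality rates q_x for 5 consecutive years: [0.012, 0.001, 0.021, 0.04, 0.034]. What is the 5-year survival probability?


p_k = 1 - q_k for each year
Survival = product of (1 - q_k)
= 0.988 * 0.999 * 0.979 * 0.96 * 0.966
= 0.8961


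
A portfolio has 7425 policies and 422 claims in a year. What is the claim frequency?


frequency = claims / policies
= 422 / 7425
= 0.0568


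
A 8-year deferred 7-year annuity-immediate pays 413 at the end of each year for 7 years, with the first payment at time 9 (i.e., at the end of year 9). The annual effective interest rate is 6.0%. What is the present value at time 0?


PV at time 8 of the 7-year annuity-immediate:
a_n = 413 * (1-(1+0.06)^(-7))/0.06 = 2305.5235
Discount back 8 years to time 0:
PV = 2305.5235 * (1+0.06)^(-8)
= 2305.5235 * 0.627412
= 1446.514


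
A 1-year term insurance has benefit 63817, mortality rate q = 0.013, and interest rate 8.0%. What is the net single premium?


NSP = benefit * q * v
v = 1/(1+i) = 0.925926
NSP = 63817 * 0.013 * 0.925926
= 768.1676


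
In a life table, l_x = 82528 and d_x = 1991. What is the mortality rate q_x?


q_x = d_x / l_x
= 1991 / 82528
= 0.0241


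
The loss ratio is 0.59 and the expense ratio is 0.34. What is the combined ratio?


Combined ratio = loss ratio + expense ratio
= 0.59 + 0.34
= 0.93


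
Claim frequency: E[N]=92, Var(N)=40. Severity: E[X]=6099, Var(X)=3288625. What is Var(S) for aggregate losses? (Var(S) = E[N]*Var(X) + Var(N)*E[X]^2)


Var(S) = E[N]*Var(X) + Var(N)*E[X]^2
= 92*3288625 + 40*6099^2
= 302553500 + 1487912040
= 1.7905e+09


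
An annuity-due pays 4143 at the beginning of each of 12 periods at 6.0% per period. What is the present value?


PV_due = PMT * (1-(1+i)^(-n))/i * (1+i)
PV_immediate = 34734.2654
PV_due = 34734.2654 * 1.06
= 36818.3214


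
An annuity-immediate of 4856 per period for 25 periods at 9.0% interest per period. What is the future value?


FV = PMT * ((1+i)^n - 1) / i
= 4856 * ((1.09)^25 - 1) / 0.09
= 4856 * (8.623081 - 1) / 0.09
= 411307.5521


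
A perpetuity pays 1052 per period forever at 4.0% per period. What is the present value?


PV = PMT / i
= 1052 / 0.04
= 26300.0


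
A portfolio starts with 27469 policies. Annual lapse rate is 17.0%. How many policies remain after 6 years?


remaining = initial * (1 - lapse)^years
= 27469 * (1 - 0.17)^6
= 27469 * 0.32694
= 8980.7251


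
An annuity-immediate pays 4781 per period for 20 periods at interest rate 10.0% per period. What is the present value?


PV = PMT * (1 - (1+i)^(-n)) / i
= 4781 * (1 - (1+0.1)^(-20)) / 0.1
= 4781 * (1 - 0.148644) / 0.1
= 4781 * 8.513564
= 40703.3481


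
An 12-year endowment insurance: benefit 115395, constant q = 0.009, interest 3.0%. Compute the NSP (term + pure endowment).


Term component = 9872.3923
Pure endowment = 12_p_x * v^12 * benefit = 0.897189 * 0.70138 * 115395 = 72614.6334
NSP = 82487.0257


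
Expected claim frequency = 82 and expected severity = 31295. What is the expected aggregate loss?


E[S] = E[N] * E[X]
= 82 * 31295
= 2.5662e+06


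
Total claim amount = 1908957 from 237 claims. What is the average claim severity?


severity = total / number
= 1908957 / 237
= 8054.6709


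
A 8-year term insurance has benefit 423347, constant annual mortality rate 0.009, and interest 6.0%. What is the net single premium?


NSP = benefit * sum_{k=0}^{n-1} k_p_x * q * v^(k+1)
With constant q=0.009, v=0.943396
Sum = 0.054308
NSP = 423347 * 0.054308
= 22991.2582


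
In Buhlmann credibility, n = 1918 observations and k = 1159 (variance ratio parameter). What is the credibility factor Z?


Z = n / (n + k)
= 1918 / (1918 + 1159)
= 1918 / 3077
= 0.6233


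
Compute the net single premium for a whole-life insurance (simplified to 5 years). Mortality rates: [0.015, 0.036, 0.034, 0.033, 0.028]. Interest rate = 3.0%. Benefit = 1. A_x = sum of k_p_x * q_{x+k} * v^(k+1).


v = 0.970874
Year 0: k_p_x=1.0, q=0.015, term=0.014563
Year 1: k_p_x=0.985, q=0.036, term=0.033424
Year 2: k_p_x=0.94954, q=0.034, term=0.029545
Year 3: k_p_x=0.917256, q=0.033, term=0.026894
Year 4: k_p_x=0.886986, q=0.028, term=0.021423
A_x = 0.1258


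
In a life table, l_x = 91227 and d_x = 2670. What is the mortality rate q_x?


q_x = d_x / l_x
= 2670 / 91227
= 0.0293


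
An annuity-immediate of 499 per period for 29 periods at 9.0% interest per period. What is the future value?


FV = PMT * ((1+i)^n - 1) / i
= 499 * ((1.09)^29 - 1) / 0.09
= 499 * (12.172182 - 1) / 0.09
= 61943.5429


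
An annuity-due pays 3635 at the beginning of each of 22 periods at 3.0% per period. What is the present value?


PV_due = PMT * (1-(1+i)^(-n))/i * (1+i)
PV_immediate = 57930.692
PV_due = 57930.692 * 1.03
= 59668.6127


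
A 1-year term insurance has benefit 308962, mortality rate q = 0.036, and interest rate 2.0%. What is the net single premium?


NSP = benefit * q * v
v = 1/(1+i) = 0.980392
NSP = 308962 * 0.036 * 0.980392
= 10904.5412


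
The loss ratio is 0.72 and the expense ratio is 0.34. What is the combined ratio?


Combined ratio = loss ratio + expense ratio
= 0.72 + 0.34
= 1.06


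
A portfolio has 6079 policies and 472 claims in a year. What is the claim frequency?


frequency = claims / policies
= 472 / 6079
= 0.0776


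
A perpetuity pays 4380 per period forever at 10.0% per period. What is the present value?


PV = PMT / i
= 4380 / 0.1
= 43800.0


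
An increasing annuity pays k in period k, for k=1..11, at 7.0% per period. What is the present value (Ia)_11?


(Ia)_n = sum_{k=1}^{n} k * v^k, v = 1/(1+i)
v = 0.934579
Sum computed term by term:
(Ia)_11 = 39.9652


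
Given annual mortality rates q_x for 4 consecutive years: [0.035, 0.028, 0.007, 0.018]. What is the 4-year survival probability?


p_k = 1 - q_k for each year
Survival = product of (1 - q_k)
= 0.965 * 0.972 * 0.993 * 0.982
= 0.9146


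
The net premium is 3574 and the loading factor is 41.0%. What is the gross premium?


Gross = net * (1 + loading)
= 3574 * (1 + 0.41)
= 3574 * 1.41
= 5039.34


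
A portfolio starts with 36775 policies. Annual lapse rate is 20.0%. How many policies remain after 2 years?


remaining = initial * (1 - lapse)^years
= 36775 * (1 - 0.2)^2
= 36775 * 0.64
= 23536.0


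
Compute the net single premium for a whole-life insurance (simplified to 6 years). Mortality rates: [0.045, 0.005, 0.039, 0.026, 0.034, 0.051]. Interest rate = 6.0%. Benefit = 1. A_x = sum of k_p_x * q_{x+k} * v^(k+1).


v = 0.943396
Year 0: k_p_x=1.0, q=0.045, term=0.042453
Year 1: k_p_x=0.955, q=0.005, term=0.00425
Year 2: k_p_x=0.950225, q=0.039, term=0.031115
Year 3: k_p_x=0.913166, q=0.026, term=0.018806
Year 4: k_p_x=0.889424, q=0.034, term=0.022597
Year 5: k_p_x=0.859183, q=0.051, term=0.03089
A_x = 0.1501


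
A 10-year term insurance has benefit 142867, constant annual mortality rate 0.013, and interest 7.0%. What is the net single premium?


NSP = benefit * sum_{k=0}^{n-1} k_p_x * q * v^(k+1)
With constant q=0.013, v=0.934579
Sum = 0.086771
NSP = 142867 * 0.086771
= 12396.75


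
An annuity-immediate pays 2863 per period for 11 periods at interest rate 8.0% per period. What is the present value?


PV = PMT * (1 - (1+i)^(-n)) / i
= 2863 * (1 - (1+0.08)^(-11)) / 0.08
= 2863 * (1 - 0.428883) / 0.08
= 2863 * 7.138964
= 20438.8547


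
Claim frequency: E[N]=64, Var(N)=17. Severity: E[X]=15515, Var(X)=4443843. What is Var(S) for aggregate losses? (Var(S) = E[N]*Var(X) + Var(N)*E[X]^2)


Var(S) = E[N]*Var(X) + Var(N)*E[X]^2
= 64*4443843 + 17*15515^2
= 284405952 + 4092158825
= 4.3766e+09


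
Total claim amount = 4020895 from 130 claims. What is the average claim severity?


severity = total / number
= 4020895 / 130
= 30929.9615


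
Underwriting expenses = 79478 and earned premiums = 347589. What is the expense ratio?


Expense ratio = expenses / premiums
= 79478 / 347589
= 0.2287


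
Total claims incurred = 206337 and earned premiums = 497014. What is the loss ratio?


Loss ratio = claims / premiums
= 206337 / 497014
= 0.4152


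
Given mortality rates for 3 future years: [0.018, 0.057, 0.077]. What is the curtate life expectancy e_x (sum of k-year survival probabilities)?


e_x = sum_{k=1}^{n} k_p_x
k_p_x values:
  1_p_x = 0.982
  2_p_x = 0.926026
  3_p_x = 0.854722
e_x = 2.7627


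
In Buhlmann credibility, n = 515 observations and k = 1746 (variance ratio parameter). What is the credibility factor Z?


Z = n / (n + k)
= 515 / (515 + 1746)
= 515 / 2261
= 0.2278


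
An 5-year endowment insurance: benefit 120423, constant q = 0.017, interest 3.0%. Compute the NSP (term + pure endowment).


Term component = 9071.323
Pure endowment = 5_p_x * v^5 * benefit = 0.917841 * 0.862609 * 120423 = 95343.4599
NSP = 104414.7829


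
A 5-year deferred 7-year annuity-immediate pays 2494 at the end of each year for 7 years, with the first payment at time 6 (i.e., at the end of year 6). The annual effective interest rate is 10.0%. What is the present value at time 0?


PV at time 5 of the 7-year annuity-immediate:
a_n = 2494 * (1-(1+0.1)^(-7))/0.1 = 12141.8365
Discount back 5 years to time 0:
PV = 12141.8365 * (1+0.1)^(-5)
= 12141.8365 * 0.620921
= 7539.1252


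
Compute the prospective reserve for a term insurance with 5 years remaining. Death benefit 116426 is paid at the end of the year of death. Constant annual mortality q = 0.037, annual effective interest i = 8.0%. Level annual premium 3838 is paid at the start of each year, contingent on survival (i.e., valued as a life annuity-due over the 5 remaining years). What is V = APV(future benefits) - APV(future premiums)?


v = 1/(1+i) = 0.925926
APV(future benefits) per unit = sum_{k=0}^{4} k_p_x * q * v^(k+1) = 0.13799
APV(future benefits) = 116426 * 0.13799 = 16065.5928
Life annuity-due factor ä_{x:5} = sum_{k=0}^{4} k_p_x * v^k = 4.027808
APV(future premiums) = 3838 * 4.027808 = 15458.7288
V = 16065.5928 - 15458.7288
= 606.8639


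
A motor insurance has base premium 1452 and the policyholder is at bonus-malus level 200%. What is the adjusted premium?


adjusted = base * BM_level / 100
= 1452 * 200 / 100
= 1452 * 2.0
= 2904.0


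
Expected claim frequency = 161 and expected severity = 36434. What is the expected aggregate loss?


E[S] = E[N] * E[X]
= 161 * 36434
= 5.8659e+06


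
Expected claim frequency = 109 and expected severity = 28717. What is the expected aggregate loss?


E[S] = E[N] * E[X]
= 109 * 28717
= 3.1302e+06


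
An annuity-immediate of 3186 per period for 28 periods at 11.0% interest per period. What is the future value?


FV = PMT * ((1+i)^n - 1) / i
= 3186 * ((1.11)^28 - 1) / 0.11
= 3186 * (18.579901 - 1) / 0.11
= 509177.8728


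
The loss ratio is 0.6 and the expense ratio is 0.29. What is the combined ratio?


Combined ratio = loss ratio + expense ratio
= 0.6 + 0.29
= 0.89


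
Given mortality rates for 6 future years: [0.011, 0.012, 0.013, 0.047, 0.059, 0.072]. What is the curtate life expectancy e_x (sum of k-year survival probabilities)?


e_x = sum_{k=1}^{n} k_p_x
k_p_x values:
  1_p_x = 0.989
  2_p_x = 0.977132
  3_p_x = 0.964429
  4_p_x = 0.919101
  5_p_x = 0.864874
  6_p_x = 0.802603
e_x = 5.5171


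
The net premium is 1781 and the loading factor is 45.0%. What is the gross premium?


Gross = net * (1 + loading)
= 1781 * (1 + 0.45)
= 1781 * 1.45
= 2582.45


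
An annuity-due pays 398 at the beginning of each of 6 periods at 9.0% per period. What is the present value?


PV_due = PMT * (1-(1+i)^(-n))/i * (1+i)
PV_immediate = 1785.3956
PV_due = 1785.3956 * 1.09
= 1946.0812


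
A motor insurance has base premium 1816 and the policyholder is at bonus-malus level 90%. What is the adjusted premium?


adjusted = base * BM_level / 100
= 1816 * 90 / 100
= 1816 * 0.9
= 1634.4


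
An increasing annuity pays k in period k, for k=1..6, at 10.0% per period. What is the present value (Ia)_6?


(Ia)_n = sum_{k=1}^{n} k * v^k, v = 1/(1+i)
v = 0.909091
Sum computed term by term:
(Ia)_6 = 14.0394


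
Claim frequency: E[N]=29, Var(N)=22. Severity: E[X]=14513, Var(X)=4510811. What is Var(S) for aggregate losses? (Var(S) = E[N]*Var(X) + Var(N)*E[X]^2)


Var(S) = E[N]*Var(X) + Var(N)*E[X]^2
= 29*4510811 + 22*14513^2
= 130813519 + 4633797718
= 4.7646e+09


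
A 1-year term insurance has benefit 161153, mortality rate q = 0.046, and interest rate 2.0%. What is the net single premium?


NSP = benefit * q * v
v = 1/(1+i) = 0.980392
NSP = 161153 * 0.046 * 0.980392
= 7267.6843


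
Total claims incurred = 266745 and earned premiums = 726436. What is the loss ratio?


Loss ratio = claims / premiums
= 266745 / 726436
= 0.3672


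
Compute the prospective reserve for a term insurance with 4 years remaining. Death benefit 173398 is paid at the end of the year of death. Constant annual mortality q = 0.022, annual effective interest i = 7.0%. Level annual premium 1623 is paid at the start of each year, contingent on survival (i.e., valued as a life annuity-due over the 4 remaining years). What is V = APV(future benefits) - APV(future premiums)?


v = 1/(1+i) = 0.934579
APV(future benefits) per unit = sum_{k=0}^{3} k_p_x * q * v^(k+1) = 0.072231
APV(future benefits) = 173398 * 0.072231 = 12524.6912
Life annuity-due factor ä_{x:4} = sum_{k=0}^{3} k_p_x * v^k = 3.513048
APV(future premiums) = 1623 * 3.513048 = 5701.6763
V = 12524.6912 - 5701.6763
= 6823.0149


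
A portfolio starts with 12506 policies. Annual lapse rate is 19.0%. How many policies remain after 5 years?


remaining = initial * (1 - lapse)^years
= 12506 * (1 - 0.19)^5
= 12506 * 0.348678
= 4360.5726


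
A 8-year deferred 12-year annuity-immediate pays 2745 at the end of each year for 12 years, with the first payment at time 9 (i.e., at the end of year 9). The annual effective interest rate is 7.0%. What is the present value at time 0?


PV at time 8 of the 12-year annuity-immediate:
a_n = 2745 * (1-(1+0.07)^(-12))/0.07 = 21802.6739
Discount back 8 years to time 0:
PV = 21802.6739 * (1+0.07)^(-8)
= 21802.6739 * 0.582009
= 12689.3547


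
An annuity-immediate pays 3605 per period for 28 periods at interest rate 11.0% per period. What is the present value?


PV = PMT * (1 - (1+i)^(-n)) / i
= 3605 * (1 - (1+0.11)^(-28)) / 0.11
= 3605 * (1 - 0.053822) / 0.11
= 3605 * 8.601622
= 31008.8467


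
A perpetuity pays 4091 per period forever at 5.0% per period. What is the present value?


PV = PMT / i
= 4091 / 0.05
= 81820.0


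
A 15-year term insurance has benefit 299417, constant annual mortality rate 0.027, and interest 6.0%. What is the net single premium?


NSP = benefit * sum_{k=0}^{n-1} k_p_x * q * v^(k+1)
With constant q=0.027, v=0.943396
Sum = 0.224454
NSP = 299417 * 0.224454
= 67205.2042


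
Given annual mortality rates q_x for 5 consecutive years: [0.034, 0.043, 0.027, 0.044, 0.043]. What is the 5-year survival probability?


p_k = 1 - q_k for each year
Survival = product of (1 - q_k)
= 0.966 * 0.957 * 0.973 * 0.956 * 0.957
= 0.8229


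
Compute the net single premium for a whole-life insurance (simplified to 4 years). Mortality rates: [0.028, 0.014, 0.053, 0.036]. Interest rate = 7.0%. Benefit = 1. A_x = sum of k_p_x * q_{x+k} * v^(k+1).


v = 0.934579
Year 0: k_p_x=1.0, q=0.028, term=0.026168
Year 1: k_p_x=0.972, q=0.014, term=0.011886
Year 2: k_p_x=0.958392, q=0.053, term=0.041464
Year 3: k_p_x=0.907597, q=0.036, term=0.024926
A_x = 0.1044


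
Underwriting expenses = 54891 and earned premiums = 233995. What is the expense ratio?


Expense ratio = expenses / premiums
= 54891 / 233995
= 0.2346


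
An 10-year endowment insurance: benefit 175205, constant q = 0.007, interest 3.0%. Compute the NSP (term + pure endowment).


Term component = 10155.6172
Pure endowment = 10_p_x * v^10 * benefit = 0.932164 * 0.744094 * 175205 = 121525.3089
NSP = 131680.9262


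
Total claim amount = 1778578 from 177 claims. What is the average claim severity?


severity = total / number
= 1778578 / 177
= 10048.4633


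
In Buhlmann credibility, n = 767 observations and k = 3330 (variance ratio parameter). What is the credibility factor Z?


Z = n / (n + k)
= 767 / (767 + 3330)
= 767 / 4097
= 0.1872


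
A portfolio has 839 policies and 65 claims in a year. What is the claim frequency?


frequency = claims / policies
= 65 / 839
= 0.0775


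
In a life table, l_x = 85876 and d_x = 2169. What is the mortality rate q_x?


q_x = d_x / l_x
= 2169 / 85876
= 0.0253


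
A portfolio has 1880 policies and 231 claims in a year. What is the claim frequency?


frequency = claims / policies
= 231 / 1880
= 0.1229


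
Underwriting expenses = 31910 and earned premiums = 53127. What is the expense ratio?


Expense ratio = expenses / premiums
= 31910 / 53127
= 0.6006


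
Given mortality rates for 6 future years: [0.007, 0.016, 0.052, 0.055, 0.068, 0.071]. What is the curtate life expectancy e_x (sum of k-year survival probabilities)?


e_x = sum_{k=1}^{n} k_p_x
k_p_x values:
  1_p_x = 0.993
  2_p_x = 0.977112
  3_p_x = 0.926302
  4_p_x = 0.875356
  5_p_x = 0.815831
  6_p_x = 0.757907
e_x = 5.3455


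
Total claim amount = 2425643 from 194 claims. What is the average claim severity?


severity = total / number
= 2425643 / 194
= 12503.3144


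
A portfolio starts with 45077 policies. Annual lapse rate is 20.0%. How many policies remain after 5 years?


remaining = initial * (1 - lapse)^years
= 45077 * (1 - 0.2)^5
= 45077 * 0.32768
= 14770.8314


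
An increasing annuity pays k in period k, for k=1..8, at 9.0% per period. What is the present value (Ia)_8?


(Ia)_n = sum_{k=1}^{n} k * v^k, v = 1/(1+i)
v = 0.917431
Sum computed term by term:
(Ia)_8 = 22.4225


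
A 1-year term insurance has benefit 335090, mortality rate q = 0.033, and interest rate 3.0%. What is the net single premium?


NSP = benefit * q * v
v = 1/(1+i) = 0.970874
NSP = 335090 * 0.033 * 0.970874
= 10735.8932


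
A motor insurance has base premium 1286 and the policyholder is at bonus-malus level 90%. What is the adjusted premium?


adjusted = base * BM_level / 100
= 1286 * 90 / 100
= 1286 * 0.9
= 1157.4


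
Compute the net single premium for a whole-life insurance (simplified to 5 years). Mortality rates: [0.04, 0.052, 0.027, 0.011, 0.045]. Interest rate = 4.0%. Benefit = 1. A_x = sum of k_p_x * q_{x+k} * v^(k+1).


v = 0.961538
Year 0: k_p_x=1.0, q=0.04, term=0.038462
Year 1: k_p_x=0.96, q=0.052, term=0.046154
Year 2: k_p_x=0.91008, q=0.027, term=0.021845
Year 3: k_p_x=0.885508, q=0.011, term=0.008326
Year 4: k_p_x=0.875767, q=0.045, term=0.032392
A_x = 0.1472


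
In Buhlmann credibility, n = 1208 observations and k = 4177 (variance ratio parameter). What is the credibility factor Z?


Z = n / (n + k)
= 1208 / (1208 + 4177)
= 1208 / 5385
= 0.2243


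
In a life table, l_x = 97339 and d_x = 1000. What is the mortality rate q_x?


q_x = d_x / l_x
= 1000 / 97339
= 0.0103


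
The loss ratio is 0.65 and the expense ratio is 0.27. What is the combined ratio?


Combined ratio = loss ratio + expense ratio
= 0.65 + 0.27
= 0.92
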